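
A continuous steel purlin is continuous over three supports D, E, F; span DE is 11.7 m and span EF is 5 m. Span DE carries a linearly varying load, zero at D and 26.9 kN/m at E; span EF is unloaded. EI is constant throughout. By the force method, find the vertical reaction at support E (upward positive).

Insert a hinge at E; M_E is the redundant, and each span becomes simply supported.
Discontinuity in slope at E on the released structure — sum the simple-span end rotations:
  span DE: triangular load, peak 26.9: w₀L³/(45EI) = 957.4/EI
  relative rotation θ_0 = (957.4 + 0)/EI = 957.4/EI
A unit hogging moment at E produces rotation L₁/(3EI) + L₂/(3EI) = 5.567/EI.
Slope continuity at E: θ_0 = M_E·5.567/EI, so M_E = 957.4/5.567 = 172 kN·m (hogging).
Span DE, ΣM about D with M_E applied at E: R_E^{DE}·11.7 = 1227 + 172, so R_E^{DE} = 119.6 kN and R_D = 157.4 − 119.6 = 37.76 kN.
Span EF, ΣM about F: R_E^{EF}·5 = 0 + 172, so R_E^{EF} = 34.4 kN and R_F = 0 − 34.4 = -34.4 kN.
R_E = 119.6 + 34.4 = 154 kN.

R_E = 154 kN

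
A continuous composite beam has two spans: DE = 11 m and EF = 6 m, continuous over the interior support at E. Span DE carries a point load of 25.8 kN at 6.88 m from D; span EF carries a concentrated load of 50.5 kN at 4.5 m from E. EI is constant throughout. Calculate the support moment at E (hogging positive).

Take M_E as the redundant. Released structure: two simple spans DE and EF with a hinge at E.
Rotations at E on the released spans (each span's end-slope, ×1/EI):
  span DE: point load 25.8 at a = 6.88: Pab(L + a)/(6LEI) = 198.1/EI
  span EF: point load 50.5 at a = 4.5: Pab(L + b)/(6LEI) = 71.02/EI
  relative rotation θ_0 = (198.1 + 71.02)/EI = 269.1/EI
A unit hogging moment at E produces rotation L₁/(3EI) + L₂/(3EI) = 5.667/EI.
Compatibility: M_E·(L₁+L₂)/(3EI) = θ_0, giving M_E = 47.49 kN·m (hogging).

M_E = 47.49 kN·m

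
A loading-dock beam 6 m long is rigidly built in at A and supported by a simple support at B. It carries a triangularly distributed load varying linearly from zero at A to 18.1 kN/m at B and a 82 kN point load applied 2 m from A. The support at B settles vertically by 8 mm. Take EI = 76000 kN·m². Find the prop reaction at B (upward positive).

R_B = 33.57 kN

Choose R_B as the redundant. The primary structure is the cantilever fixed at A.
Deflection at B on the released cantilever, summing each load's contribution:
  triangular load, peak 18.1 at the free end: 11w₀L⁴/(120EI) = 2150/EI
  point load 82 at a = 2: Pa²(3L − a)/(6EI) = 874.7/EI
  δ_0 = 3025/EI
Flexibility coefficient — unit upward force at B: δ_{BB} = L³/(3EI) = 72/EI.
With EI = 76000 kN·m²: δ_0 = 0.039802 m and δ_{BB} = 0.000947 m/kN.
Compatibility — the beam at B must follow the support down by 0.008 m: δ_0 − R_B·δ_{BB} = 0.008, so R_B = (0.039802 − 0.008)/0.000947 = 33.57 kN.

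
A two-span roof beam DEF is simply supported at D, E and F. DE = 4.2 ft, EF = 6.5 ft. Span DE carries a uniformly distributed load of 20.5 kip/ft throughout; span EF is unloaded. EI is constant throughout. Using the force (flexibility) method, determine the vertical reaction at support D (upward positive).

R_D = 38.83 kip

Take M_E as the redundant. Released structure: two simple spans DE and EF with a hinge at E.
End slopes at the hinge E, treating each span as simply supported:
  span DE: UDL 20.5: wL³/(24EI) = 63.28/EI
  relative rotation θ_0 = (63.28 + 0)/EI = 63.28/EI
A unit hogging moment at E produces rotation L₁/(3EI) + L₂/(3EI) = 3.567/EI.
Slope continuity at E: θ_0 = M_E·3.567/EI, so M_E = 63.28/3.567 = 17.74 kip·ft (hogging).
Span DE, ΣM about D with M_E applied at E: R_E^{DE}·4.2 = 180.8 + 17.74, so R_E^{DE} = 47.27 kip and R_D = 86.1 − 47.27 = 38.83 kip.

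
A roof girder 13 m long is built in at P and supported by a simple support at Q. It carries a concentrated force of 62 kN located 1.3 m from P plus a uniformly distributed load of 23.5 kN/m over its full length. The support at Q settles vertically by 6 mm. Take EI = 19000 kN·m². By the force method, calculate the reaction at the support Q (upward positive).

R_Q = 115.3 kN

Remove the prop at Q; the released (primary) structure is a cantilever built in at P.
Primary-structure tip deflection at Q by superposition:
  point load 62 at a = 1.3: Pa²(3L − a)/(6EI) = 658.4/EI
  UDL 23.5: wL⁴/(8EI) = 83898/EI
  δ_0 = 84556/EI
Tip deflection under a unit load at Q: L³/(3EI) = 732.3/EI.
With EI = 19000 kN·m²: δ_0 = 4.4503 m and δ_{QQ} = 0.038544 m/kN.
Compatibility — the beam at Q must follow the support down by 0.006 m: δ_0 − R_Q·δ_{QQ} = 0.006, so R_Q = (4.4503 − 0.006)/0.038544 = 115.3 kN.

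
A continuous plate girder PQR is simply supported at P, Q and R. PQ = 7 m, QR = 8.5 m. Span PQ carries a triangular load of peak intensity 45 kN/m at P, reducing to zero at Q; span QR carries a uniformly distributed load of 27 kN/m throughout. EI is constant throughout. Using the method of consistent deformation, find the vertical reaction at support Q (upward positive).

R_Q = 217.2 kN

Take M_Q as the redundant. Released structure: two simple spans PQ and QR with a hinge at Q.
End slopes at the hinge Q, treating each span as simply supported:
  span PQ: triangular load, peak 45: 7w₀L³/(360EI) = 300.1/EI
  span QR: UDL 27: wL³/(24EI) = 690.9/EI
  relative rotation θ_0 = (300.1 + 690.9)/EI = 991/EI
A unit hogging moment at Q produces rotation L₁/(3EI) + L₂/(3EI) = 5.167/EI.
Compatibility: M_Q·(L₁+L₂)/(3EI) = θ_0, giving M_Q = 191.8 kN·m (hogging).
Span PQ, ΣM about P with M_Q applied at Q: R_Q^{PQ}·7 = 367.5 + 191.8, so R_Q^{PQ} = 79.9 kN and R_P = 157.5 − 79.9 = 77.6 kN.
Span QR, ΣM about R: R_Q^{QR}·8.5 = 975.4 + 191.8, so R_Q^{QR} = 137.3 kN and R_R = 229.5 − 137.3 = 92.18 kN.
R_Q = 79.9 + 137.3 = 217.2 kN.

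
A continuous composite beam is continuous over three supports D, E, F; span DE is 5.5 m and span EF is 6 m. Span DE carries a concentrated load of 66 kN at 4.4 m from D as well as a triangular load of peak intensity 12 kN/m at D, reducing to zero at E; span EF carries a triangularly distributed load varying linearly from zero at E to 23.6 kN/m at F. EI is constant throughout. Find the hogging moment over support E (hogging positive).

Take M_E as the redundant. Released structure: two simple spans DE and EF with a hinge at E.
Rotations at E on the released spans (each span's end-slope, ×1/EI):
  span DE: point load 66 at a = 4.4: Pab(L + a)/(6LEI) = 95.83/EI
  span DE: triangular load, peak 12: 7w₀L³/(360EI) = 38.82/EI
  span EF: triangular load, peak 23.6: 7w₀L³/(360EI) = 99.12/EI
  relative rotation θ_0 = (134.7 + 99.12)/EI = 233.8/EI
A unit hogging moment at E produces rotation L₁/(3EI) + L₂/(3EI) = 3.833/EI.
Slope continuity at E: θ_0 = M_E·3.833/EI, so M_E = 233.8/3.833 = 60.98 kN·m (hogging).

M_E = 60.98 kN·m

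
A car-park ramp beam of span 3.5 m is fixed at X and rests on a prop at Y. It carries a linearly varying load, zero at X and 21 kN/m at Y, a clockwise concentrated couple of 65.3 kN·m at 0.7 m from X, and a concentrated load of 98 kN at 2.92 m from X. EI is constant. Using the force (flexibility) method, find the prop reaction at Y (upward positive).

Take the reaction at Y as the redundant and release it; the primary structure is a cantilever fixed at X.
Downward deflection at the released point Y due to the loads:
  triangular load, peak 21 at the free end: 11w₀L⁴/(120EI) = 288.9/EI
  clockwise couple 65.3 at a = 0.7: M₀a(2L − a)/(2EI) = 144/EI
  point load 98 at a = 2.92: Pa²(3L − a)/(6EI) = 1056/EI
  δ_0 = 1488/EI
Flexibility coefficient — unit upward force at Y: δ_{YY} = L³/(3EI) = 14.29/EI.
Compatibility at Y: δ_0 − R_Y·δ_{YY} = 0, so R_Y = 1488/14.29 = 104.2 kN.

R_Y = 104.2 kN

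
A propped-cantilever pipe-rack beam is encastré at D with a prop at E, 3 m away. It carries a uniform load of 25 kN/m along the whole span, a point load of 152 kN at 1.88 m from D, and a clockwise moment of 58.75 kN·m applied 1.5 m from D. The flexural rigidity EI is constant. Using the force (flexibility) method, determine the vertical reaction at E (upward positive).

Take the reaction at E as the redundant and release it; the primary structure is a cantilever fixed at D.
Downward deflection at the released point E due to the loads:
  UDL 25: wL⁴/(8EI) = 253.1/EI
  point load 152 at a = 1.88: Pa²(3L − a)/(6EI) = 637.5/EI
  clockwise couple 58.75 at a = 1.5: M₀a(2L − a)/(2EI) = 198.3/EI
  δ_0 = 1089/EI
Tip deflection under a unit load at E: L³/(3EI) = 9/EI.
The prop prevents deflection at E: R_E = δ_0/δ_{EE} = 1089/9 = 121 kN.

R_E = 121 kN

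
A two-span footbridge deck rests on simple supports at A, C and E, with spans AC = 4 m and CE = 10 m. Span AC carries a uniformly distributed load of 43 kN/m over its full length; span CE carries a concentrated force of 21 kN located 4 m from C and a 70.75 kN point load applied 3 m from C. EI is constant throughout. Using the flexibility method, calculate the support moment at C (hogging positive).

M_C = 143.6 kN·m

Insert a hinge at C; M_C is the redundant, and each span becomes simply supported.
Rotations at C on the released spans (each span's end-slope, ×1/EI):
  span AC: UDL 43: wL³/(24EI) = 114.7/EI
  span CE: point load 21 at a = 4: Pab(L + b)/(6LEI) = 134.4/EI
  span CE: point load 70.75 at a = 3: Pab(L + b)/(6LEI) = 421/EI
  relative rotation θ_0 = (114.7 + 555.4)/EI = 670/EI
A unit hogging moment at C produces rotation L₁/(3EI) + L₂/(3EI) = 4.667/EI.
Compatibility: M_C·(L₁+L₂)/(3EI) = θ_0, giving M_C = 143.6 kN·m (hogging).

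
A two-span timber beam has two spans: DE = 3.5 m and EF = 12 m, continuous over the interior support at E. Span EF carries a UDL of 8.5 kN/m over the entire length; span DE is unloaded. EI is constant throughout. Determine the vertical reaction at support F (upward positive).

Release continuity at E by inserting a hinge; the redundant is the internal moment M_E. The primary structure is two simply-supported spans DE and EF.
Discontinuity in slope at E on the released structure — sum the simple-span end rotations:
  span EF: UDL 8.5: wL³/(24EI) = 612/EI
  relative rotation θ_0 = (0 + 612)/EI = 612/EI
A unit hogging moment at E produces rotation L₁/(3EI) + L₂/(3EI) = 5.167/EI.
Compatibility: M_E·(L₁+L₂)/(3EI) = θ_0, giving M_E = 118.5 kN·m (hogging).
Span EF, ΣM about F: R_E^{EF}·12 = 612 + 118.5, so R_E^{EF} = 60.87 kN and R_F = 102 − 60.87 = 41.13 kN.

R_F = 41.13 kN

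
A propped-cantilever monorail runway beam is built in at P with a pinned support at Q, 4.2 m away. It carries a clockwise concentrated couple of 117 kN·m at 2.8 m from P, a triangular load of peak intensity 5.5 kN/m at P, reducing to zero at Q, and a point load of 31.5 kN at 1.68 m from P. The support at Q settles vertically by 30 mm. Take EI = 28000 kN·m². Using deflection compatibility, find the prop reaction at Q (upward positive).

R_Q = 11.99 kN

Take the reaction at Q as the redundant and release it; the primary structure is a cantilever fixed at P.
Downward deflection at the released point Q due to the loads:
  clockwise couple 117 at a = 2.8: M₀a(2L − a)/(2EI) = 917.3/EI
  triangular load, peak 5.5 at the fixed end: w₀L⁴/(30EI) = 57.05/EI
  point load 31.5 at a = 1.68: Pa²(3L − a)/(6EI) = 161.8/EI
  δ_0 = 1136/EI
Tip deflection under a unit load at Q: L³/(3EI) = 24.7/EI.
With EI = 28000 kN·m²: δ_0 = 0.040576 m and δ_{QQ} = 0.000882 m/kN.
Compatibility — the beam at Q must follow the support down by 0.03 m: δ_0 − R_Q·δ_{QQ} = 0.03, so R_Q = (0.040576 − 0.03)/0.000882 = 11.99 kN.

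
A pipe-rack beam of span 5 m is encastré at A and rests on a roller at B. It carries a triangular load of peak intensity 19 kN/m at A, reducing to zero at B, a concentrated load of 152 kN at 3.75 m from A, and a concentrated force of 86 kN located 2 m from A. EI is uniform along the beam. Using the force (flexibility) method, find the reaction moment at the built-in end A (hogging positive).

Choose R_B as the redundant. The primary structure is the cantilever fixed at A.
Deflection at B on the released cantilever, summing each load's contribution:
  triangular load, peak 19 at the fixed end: w₀L⁴/(30EI) = 395.8/EI
  point load 152 at a = 3.75: Pa²(3L − a)/(6EI) = 4008/EI
  point load 86 at a = 2: Pa²(3L − a)/(6EI) = 745.3/EI
  δ_0 = 5149/EI
Tip deflection under a unit load at B: L³/(3EI) = 41.67/EI.
The prop prevents deflection at B: R_B = δ_0/δ_{BB} = 5149/41.67 = 123.6 kN.
Moment equilibrium about A: M_A = Σ(load moments about A) − R_B·L = 821.2 − 123.6×5 = 203.3 kN·m.

M_A = 203.3 kN·m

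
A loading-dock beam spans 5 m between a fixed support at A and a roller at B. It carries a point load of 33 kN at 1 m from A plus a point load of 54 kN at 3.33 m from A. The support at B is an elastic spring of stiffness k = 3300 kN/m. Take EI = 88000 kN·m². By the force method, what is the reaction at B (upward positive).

Take the reaction at B as the redundant and release it; the primary structure is a cantilever fixed at A.
Free-end deflection of the primary structure under the applied loading (downward +):
  point load 33 at a = 1: Pa²(3L − a)/(6EI) = 77/EI
  point load 54 at a = 3.33: Pa²(3L − a)/(6EI) = 1165/EI
  δ_0 = 1242/EI
Flexibility coefficient — unit upward force at B: δ_{BB} = L³/(3EI) = 41.67/EI.
With EI = 88000 kN·m²: δ_0 = 0.01411 m and δ_{BB} = 0.000473 m/kN.
Compatibility — the spring shortens by R_B/k under the reaction it provides: δ_0 − R_B·δ_{BB} = R_B/k. With 1/k = 0.000303 m/kN, R_B = δ_0 / (δ_{BB} + 1/k) = 0.01411 / (0.000473 + 0.000303) = 18.17 kN.

R_B = 18.17 kN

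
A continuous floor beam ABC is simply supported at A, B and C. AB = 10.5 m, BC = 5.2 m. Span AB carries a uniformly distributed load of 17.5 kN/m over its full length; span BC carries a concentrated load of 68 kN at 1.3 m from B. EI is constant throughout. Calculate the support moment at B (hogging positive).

Take M_B as the redundant. Released structure: two simple spans AB and BC with a hinge at B.
Rotations at B on the released spans (each span's end-slope, ×1/EI):
  span AB: UDL 17.5: wL³/(24EI) = 844.1/EI
  span BC: point load 68 at a = 1.3: Pab(L + b)/(6LEI) = 100.6/EI
  relative rotation θ_0 = (844.1 + 100.6)/EI = 944.7/EI
A unit hogging moment at B produces rotation L₁/(3EI) + L₂/(3EI) = 5.233/EI.
Compatibility: M_B·(L₁+L₂)/(3EI) = θ_0, giving M_B = 180.5 kN·m (hogging).

M_B = 180.5 kN·m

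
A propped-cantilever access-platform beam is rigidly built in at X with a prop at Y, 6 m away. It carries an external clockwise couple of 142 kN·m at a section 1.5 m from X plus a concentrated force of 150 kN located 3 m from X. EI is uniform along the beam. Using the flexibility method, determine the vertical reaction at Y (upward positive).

R_Y = 62.41 kN

Remove the prop at Y; the released (primary) structure is a cantilever built in at X.
Downward deflection at the released point Y due to the loads:
  clockwise couple 142 at a = 1.5: M₀a(2L − a)/(2EI) = 1118/EI
  point load 150 at a = 3: Pa²(3L − a)/(6EI) = 3375/EI
  δ_0 = 4493/EI
Tip deflection under a unit load at Y: L³/(3EI) = 72/EI.
Compatibility at Y: δ_0 − R_Y·δ_{YY} = 0, so R_Y = 4493/72 = 62.41 kN.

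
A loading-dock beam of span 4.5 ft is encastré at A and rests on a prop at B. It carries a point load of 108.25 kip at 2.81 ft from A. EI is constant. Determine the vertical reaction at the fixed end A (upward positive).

Choose R_B as the redundant. The primary structure is the cantilever fixed at A.
Free-end deflection of the primary structure under the applied loading (downward +):
  point load 108.25 at a = 2.81: Pa²(3L − a)/(6EI) = 1523/EI
Flexibility coefficient — unit upward force at B: δ_{BB} = L³/(3EI) = 30.38/EI.
The prop prevents deflection at B: R_B = δ_0/δ_{BB} = 1523/30.38 = 50.14 kip.
Vertical equilibrium: R_A = ΣP − R_B = 108.2 − 50.14 = 58.11 kip.

R_A = 58.11 kip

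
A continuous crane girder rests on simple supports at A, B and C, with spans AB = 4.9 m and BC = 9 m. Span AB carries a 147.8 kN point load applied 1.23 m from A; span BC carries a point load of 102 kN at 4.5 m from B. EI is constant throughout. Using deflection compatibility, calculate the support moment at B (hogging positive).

M_B = 141.5 kN·m

Release continuity at B by inserting a hinge; the redundant is the internal moment M_B. The primary structure is two simply-supported spans AB and BC.
Discontinuity in slope at B on the released structure — sum the simple-span end rotations:
  span AB: point load 147.8 at a = 1.23: Pab(L + a)/(6LEI) = 139.1/EI
  span BC: point load 102 at a = 4.5: Pab(L + b)/(6LEI) = 516.4/EI
  relative rotation θ_0 = (139.1 + 516.4)/EI = 655.5/EI
A unit hogging moment at B produces rotation L₁/(3EI) + L₂/(3EI) = 4.633/EI.
Compatibility: M_B·(L₁+L₂)/(3EI) = θ_0, giving M_B = 141.5 kN·m (hogging).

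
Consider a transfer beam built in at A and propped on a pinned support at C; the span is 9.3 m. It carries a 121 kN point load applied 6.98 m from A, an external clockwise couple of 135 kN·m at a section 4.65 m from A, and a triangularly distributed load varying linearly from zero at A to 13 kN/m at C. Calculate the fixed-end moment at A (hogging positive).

M_A = 180.3 kN·m

Release the roller at C. Primary structure: cantilever fixed at A.
Primary-structure tip deflection at C by superposition:
  point load 121 at a = 6.98: Pa²(3L − a)/(6EI) = 20554/EI
  clockwise couple 135 at a = 4.65: M₀a(2L − a)/(2EI) = 4379/EI
  triangular load, peak 13 at the free end: 11w₀L⁴/(120EI) = 8914/EI
  δ_0 = 33847/EI
Flexibility coefficient — unit upward force at C: δ_{CC} = L³/(3EI) = 268.1/EI.
Compatibility at C: δ_0 − R_C·δ_{CC} = 0, so R_C = 33847/268.1 = 126.2 kN.
Moment equilibrium about A: M_A = Σ(load moments about A) − R_C·L = 1354 − 126.2×9.3 = 180.3 kN·m.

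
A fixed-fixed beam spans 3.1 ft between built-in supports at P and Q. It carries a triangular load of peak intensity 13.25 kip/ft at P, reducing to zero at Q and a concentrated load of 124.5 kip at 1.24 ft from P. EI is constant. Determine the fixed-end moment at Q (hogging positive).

Take the two fixed-end moments M_P, M_Q as redundants; the released structure is the simple span PQ.
On the primary (simply-supported) span, the end slopes from the loading are:
  at P: triangular load, peak 13.25: w₀L³/(45EI) = 8.772/EI
  at Q: triangular load, peak 13.25: 7w₀L³/(360EI) = 7.675/EI
  at P: point load 124.5 at a = 1.24: Pab(L + b)/(6LEI) = 76.57/EI
  at Q: point load 124.5 at a = 1.24: Pab(L + a)/(6LEI) = 67/EI
  θ_P0 = 85.34/EI,  θ_Q0 = 74.68/EI
Flexibility coefficients: a unit moment at one end gives L/(3EI) there and L/(6EI) at the far end, so f₁₁ = f₂₂ = 1.033/EI and f₁₂ = f₂₁ = 0.5167/EI.
Compatibility — zero rotation at each built-in end:
  1.033 M_P + 0.5167 M_Q = 85.34
  0.5167 M_P + 1.033 M_Q = 74.68
Solving the pair gives M_P = 61.94 kip·ft and M_Q = 41.3 kip·ft (hogging).

M_Q = 41.3 kip·ft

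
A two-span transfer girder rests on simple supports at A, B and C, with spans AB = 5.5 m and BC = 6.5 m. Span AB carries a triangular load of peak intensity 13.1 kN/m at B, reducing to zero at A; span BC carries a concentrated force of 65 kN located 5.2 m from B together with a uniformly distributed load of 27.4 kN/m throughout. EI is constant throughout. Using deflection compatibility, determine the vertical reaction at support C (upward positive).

Release continuity at B by inserting a hinge; the redundant is the internal moment M_B. The primary structure is two simply-supported spans AB and BC.
End slopes at the hinge B, treating each span as simply supported:
  span AB: triangular load, peak 13.1: w₀L³/(45EI) = 48.43/EI
  span BC: point load 65 at a = 5.2: Pab(L + b)/(6LEI) = 87.88/EI
  span BC: UDL 27.4: wL³/(24EI) = 313.5/EI
  relative rotation θ_0 = (48.43 + 401.4)/EI = 449.8/EI
A unit hogging moment at B produces rotation L₁/(3EI) + L₂/(3EI) = 4/EI.
Compatibility: M_B·(L₁+L₂)/(3EI) = θ_0, giving M_B = 112.5 kN·m (hogging).
Span BC, ΣM about C: R_B^{BC}·6.5 = 663.3 + 112.5, so R_B^{BC} = 119.4 kN and R_C = 243.1 − 119.4 = 123.7 kN.

R_C = 123.7 kN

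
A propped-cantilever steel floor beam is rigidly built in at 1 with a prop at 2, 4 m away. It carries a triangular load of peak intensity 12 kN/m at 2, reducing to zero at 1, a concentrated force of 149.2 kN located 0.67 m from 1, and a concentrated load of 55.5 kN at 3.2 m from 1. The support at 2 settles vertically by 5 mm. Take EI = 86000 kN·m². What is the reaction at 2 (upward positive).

Release the roller at 2. Primary structure: cantilever fixed at 1.
Downward deflection at the released point 2 due to the loads:
  triangular load, peak 12 at the free end: 11w₀L⁴/(120EI) = 281.6/EI
  point load 149.2 at a = 0.67: Pa²(3L − a)/(6EI) = 126.5/EI
  point load 55.5 at a = 3.2: Pa²(3L − a)/(6EI) = 833.5/EI
  δ_0 = 1242/EI
Flexibility coefficient — unit upward force at 2: δ_{22} = L³/(3EI) = 21.33/EI.
With EI = 86000 kN·m²: δ_0 = 0.014437 m and δ_{22} = 0.000248 m/kN.
Compatibility — the beam at 2 must follow the support down by 0.005 m: δ_0 − R_2·δ_{22} = 0.005, so R_2 = (0.014437 − 0.005)/0.000248 = 38.04 kN.

R_2 = 38.04 kN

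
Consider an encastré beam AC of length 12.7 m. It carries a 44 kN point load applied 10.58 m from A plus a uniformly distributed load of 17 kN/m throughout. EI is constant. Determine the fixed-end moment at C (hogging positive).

Take the two fixed-end moments M_A, M_C as redundants; the released structure is the simple span AC.
Simple-span end rotations at A and C under the given loads:
  at A: point load 44 at a = 10.58: Pab(L + b)/(6LEI) = 191.9/EI
  at C: point load 44 at a = 10.58: Pab(L + a)/(6LEI) = 301.5/EI
  at A: UDL 17: wL³/(24EI) = 1451/EI
  at C: UDL 17: wL³/(24EI) = 1451/EI
  θ_A0 = 1643/EI,  θ_C0 = 1752/EI
Flexibility coefficients: a unit moment at one end gives L/(3EI) there and L/(6EI) at the far end, so f₁₁ = f₂₂ = 4.233/EI and f₁₂ = f₂₁ = 2.117/EI.
Compatibility — zero rotation at each built-in end:
  4.233 M_A + 2.117 M_C = 1643
  2.117 M_A + 4.233 M_C = 1752
Solving the pair gives M_A = 241.5 kN·m and M_C = 293.2 kN·m (hogging).

M_C = 293.2 kN·m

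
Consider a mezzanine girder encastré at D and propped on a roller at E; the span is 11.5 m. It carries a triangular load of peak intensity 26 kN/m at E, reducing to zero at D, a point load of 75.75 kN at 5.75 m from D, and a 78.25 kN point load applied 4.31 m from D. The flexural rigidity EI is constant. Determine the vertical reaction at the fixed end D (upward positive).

Choose R_E as the redundant. The primary structure is the cantilever fixed at D.
Free-end deflection of the primary structure under the applied loading (downward +):
  triangular load, peak 26 at the free end: 11w₀L⁴/(120EI) = 41685/EI
  point load 75.75 at a = 5.75: Pa²(3L − a)/(6EI) = 12001/EI
  point load 78.25 at a = 4.31: Pa²(3L − a)/(6EI) = 7314/EI
  δ_0 = 60999/EI
Tip deflection under a unit load at E: L³/(3EI) = 507/EI.
Compatibility at E: δ_0 − R_E·δ_{EE} = 0, so R_E = 60999/507 = 120.3 kN.
Vertical equilibrium: R_D = ΣP − R_E = 303.5 − 120.3 = 183.2 kN.

R_D = 183.2 kN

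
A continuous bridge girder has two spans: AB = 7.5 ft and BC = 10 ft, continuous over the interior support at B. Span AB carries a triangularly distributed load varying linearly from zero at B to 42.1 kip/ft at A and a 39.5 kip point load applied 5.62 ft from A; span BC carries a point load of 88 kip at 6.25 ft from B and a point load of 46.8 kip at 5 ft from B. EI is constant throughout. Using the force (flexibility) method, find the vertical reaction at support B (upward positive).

R_B = 187.9 kip

Release continuity at B by inserting a hinge; the redundant is the internal moment M_B. The primary structure is two simply-supported spans AB and BC.
Discontinuity in slope at B on the released structure — sum the simple-span end rotations:
  span AB: triangular load, peak 42.1: 7w₀L³/(360EI) = 345.4/EI
  span AB: point load 39.5 at a = 5.62: Pab(L + a)/(6LEI) = 121.7/EI
  span BC: point load 88 at a = 6.25: Pab(L + b)/(6LEI) = 472.7/EI
  span BC: point load 46.8 at a = 5: Pab(L + b)/(6LEI) = 292.5/EI
  relative rotation θ_0 = (467 + 765.2)/EI = 1232/EI
A unit hogging moment at B produces rotation L₁/(3EI) + L₂/(3EI) = 5.833/EI.
Slope continuity at B: θ_0 = M_B·5.833/EI, so M_B = 1232/5.833 = 211.2 kip·ft (hogging).
Span AB, ΣM about A with M_B applied at B: R_B^{AB}·7.5 = 616.7 + 211.2, so R_B^{AB} = 110.4 kip and R_A = 197.4 − 110.4 = 86.99 kip.
Span BC, ΣM about C: R_B^{BC}·10 = 564 + 211.2, so R_B^{BC} = 77.52 kip and R_C = 134.8 − 77.52 = 57.28 kip.
R_B = 110.4 + 77.52 = 187.9 kip.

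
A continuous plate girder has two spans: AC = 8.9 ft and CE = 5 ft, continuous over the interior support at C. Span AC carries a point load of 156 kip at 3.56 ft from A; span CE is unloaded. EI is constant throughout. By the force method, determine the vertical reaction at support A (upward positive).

Insert a hinge at C; M_C is the redundant, and each span becomes simply supported.
Discontinuity in slope at C on the released structure — sum the simple-span end rotations:
  span AC: point load 156 at a = 3.56: Pab(L + a)/(6LEI) = 692/EI
  relative rotation θ_0 = (692 + 0)/EI = 692/EI
A unit hogging moment at C produces rotation L₁/(3EI) + L₂/(3EI) = 4.633/EI.
Compatibility: M_C·(L₁+L₂)/(3EI) = θ_0, giving M_C = 149.3 kip·ft (hogging).
Span AC, ΣM about A with M_C applied at C: R_C^{AC}·8.9 = 555.4 + 149.3, so R_C^{AC} = 79.18 kip and R_A = 156 − 79.18 = 76.82 kip.

R_A = 76.82 kip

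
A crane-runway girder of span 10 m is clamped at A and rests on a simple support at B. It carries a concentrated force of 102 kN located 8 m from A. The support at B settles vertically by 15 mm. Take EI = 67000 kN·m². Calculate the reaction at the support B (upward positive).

Release the roller at B. Primary structure: cantilever fixed at A.
Deflection at B on the released cantilever, summing each load's contribution:
  point load 102 at a = 8: Pa²(3L − a)/(6EI) = 23936/EI
Flexibility coefficient — unit upward force at B: δ_{BB} = L³/(3EI) = 333.3/EI.
With EI = 67000 kN·m²: δ_0 = 0.35725 m and δ_{BB} = 0.004975 m/kN.
Compatibility — the beam at B must follow the support down by 0.015 m: δ_0 − R_B·δ_{BB} = 0.015, so R_B = (0.35725 − 0.015)/0.004975 = 68.79 kN.

R_B = 68.79 kN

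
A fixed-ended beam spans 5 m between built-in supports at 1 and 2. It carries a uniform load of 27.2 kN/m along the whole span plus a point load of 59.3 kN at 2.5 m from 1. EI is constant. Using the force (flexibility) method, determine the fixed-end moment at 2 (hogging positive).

M_2 = 93.73 kN·m

Take the two fixed-end moments M_1, M_2 as redundants; the released structure is the simple span 12.
End rotations of the released simple span under the applied load (×1/EI):
  at 1: UDL 27.2: wL³/(24EI) = 141.7/EI
  at 2: UDL 27.2: wL³/(24EI) = 141.7/EI
  at 1: point load 59.3 at a = 2.5: Pab(L + b)/(6LEI) = 92.66/EI
  at 2: point load 59.3 at a = 2.5: Pab(L + a)/(6LEI) = 92.66/EI
  θ_10 = 234.3/EI,  θ_20 = 234.3/EI
Flexibility coefficients: a unit moment at one end gives L/(3EI) there and L/(6EI) at the far end, so f₁₁ = f₂₂ = 1.667/EI and f₁₂ = f₂₁ = 0.8333/EI.
Compatibility — zero rotation at each built-in end:
  1.667 M_1 + 0.8333 M_2 = 234.3
  0.8333 M_1 + 1.667 M_2 = 234.3
Solving the pair gives M_1 = 93.73 kN·m and M_2 = 93.73 kN·m (hogging).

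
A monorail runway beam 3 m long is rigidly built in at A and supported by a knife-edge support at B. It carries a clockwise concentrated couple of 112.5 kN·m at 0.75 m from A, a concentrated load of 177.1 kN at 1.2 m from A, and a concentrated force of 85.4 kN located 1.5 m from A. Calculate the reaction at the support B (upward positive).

Choose R_B as the redundant. The primary structure is the cantilever fixed at A.
Free-end deflection of the primary structure under the applied loading (downward +):
  clockwise couple 112.5 at a = 0.75: M₀a(2L − a)/(2EI) = 221.5/EI
  point load 177.1 at a = 1.2: Pa²(3L − a)/(6EI) = 331.5/EI
  point load 85.4 at a = 1.5: Pa²(3L − a)/(6EI) = 240.2/EI
  δ_0 = 793.2/EI
Flexibility coefficient — unit upward force at B: δ_{BB} = L³/(3EI) = 9/EI.
The prop prevents deflection at B: R_B = δ_0/δ_{BB} = 793.2/9 = 88.13 kN.

R_B = 88.13 kN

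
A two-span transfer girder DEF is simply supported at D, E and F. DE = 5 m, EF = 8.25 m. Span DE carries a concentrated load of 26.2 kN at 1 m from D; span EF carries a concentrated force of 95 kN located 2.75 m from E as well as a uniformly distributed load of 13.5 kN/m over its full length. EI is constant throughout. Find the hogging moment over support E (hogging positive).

M_E = 166.6 kN·m

Insert a hinge at E; M_E is the redundant, and each span becomes simply supported.
Rotations at E on the released spans (each span's end-slope, ×1/EI):
  span DE: point load 26.2 at a = 1: Pab(L + a)/(6LEI) = 20.96/EI
  span EF: point load 95 at a = 2.75: Pab(L + b)/(6LEI) = 399.1/EI
  span EF: UDL 13.5: wL³/(24EI) = 315.9/EI
  relative rotation θ_0 = (20.96 + 715)/EI = 735.9/EI
A unit hogging moment at E produces rotation L₁/(3EI) + L₂/(3EI) = 4.417/EI.
Slope continuity at E: θ_0 = M_E·4.417/EI, so M_E = 735.9/4.417 = 166.6 kN·m (hogging).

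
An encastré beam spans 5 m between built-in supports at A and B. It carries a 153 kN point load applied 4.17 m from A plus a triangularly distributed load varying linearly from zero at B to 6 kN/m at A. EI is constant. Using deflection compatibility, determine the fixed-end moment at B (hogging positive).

Release both end moments; the primary structure is a simply-supported span AB with redundants M_A and M_B.
On the primary (simply-supported) span, the end slopes from the loading are:
  at A: point load 153 at a = 4.17: Pab(L + b)/(6LEI) = 102.9/EI
  at B: point load 153 at a = 4.17: Pab(L + a)/(6LEI) = 161.9/EI
  at A: triangular load, peak 6: w₀L³/(45EI) = 16.67/EI
  at B: triangular load, peak 6: 7w₀L³/(360EI) = 14.58/EI
  θ_A0 = 119.6/EI,  θ_B0 = 176.4/EI
Flexibility coefficients: a unit moment at one end gives L/(3EI) there and L/(6EI) at the far end, so f₁₁ = f₂₂ = 1.667/EI and f₁₂ = f₂₁ = 0.8333/EI.
Compatibility — zero rotation at each built-in end:
  1.667 M_A + 0.8333 M_B = 119.6
  0.8333 M_A + 1.667 M_B = 176.4
Solving the pair gives M_A = 25.08 kN·m and M_B = 93.33 kN·m (hogging).

M_B = 93.33 kN·m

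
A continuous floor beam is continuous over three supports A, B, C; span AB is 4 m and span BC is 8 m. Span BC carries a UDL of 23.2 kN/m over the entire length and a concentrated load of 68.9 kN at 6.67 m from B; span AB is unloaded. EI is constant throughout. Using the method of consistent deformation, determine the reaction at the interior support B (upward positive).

R_B = 161.8 kN

Release continuity at B by inserting a hinge; the redundant is the internal moment M_B. The primary structure is two simply-supported spans AB and BC.
Rotations at B on the released spans (each span's end-slope, ×1/EI):
  span BC: UDL 23.2: wL³/(24EI) = 494.9/EI
  span BC: point load 68.9 at a = 6.67: Pab(L + b)/(6LEI) = 118.8/EI
  relative rotation θ_0 = (0 + 613.7)/EI = 613.7/EI
A unit hogging moment at B produces rotation L₁/(3EI) + L₂/(3EI) = 4/EI.
Slope continuity at B: θ_0 = M_B·4/EI, so M_B = 613.7/4 = 153.4 kN·m (hogging).
Span AB, ΣM about A with M_B applied at B: R_B^{AB}·4 = 0 + 153.4, so R_B^{AB} = 38.36 kN and R_A = 0 − 38.36 = -38.36 kN.
Span BC, ΣM about C: R_B^{BC}·8 = 834 + 153.4, so R_B^{BC} = 123.4 kN and R_C = 254.5 − 123.4 = 131.1 kN.
R_B = 38.36 + 123.4 = 161.8 kN.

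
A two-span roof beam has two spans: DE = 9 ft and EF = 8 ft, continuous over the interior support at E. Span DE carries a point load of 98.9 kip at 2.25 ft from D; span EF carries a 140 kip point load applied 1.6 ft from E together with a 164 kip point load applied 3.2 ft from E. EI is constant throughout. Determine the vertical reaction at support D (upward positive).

R_D = 46.43 kip

Release continuity at E by inserting a hinge; the redundant is the internal moment M_E. The primary structure is two simply-supported spans DE and EF.
Rotations at E on the released spans (each span's end-slope, ×1/EI):
  span DE: point load 98.9 at a = 2.25: Pab(L + a)/(6LEI) = 312.9/EI
  span EF: point load 140 at a = 1.6: Pab(L + b)/(6LEI) = 430.1/EI
  span EF: point load 164 at a = 3.2: Pab(L + b)/(6LEI) = 671.7/EI
  relative rotation θ_0 = (312.9 + 1102)/EI = 1415/EI
A unit hogging moment at E produces rotation L₁/(3EI) + L₂/(3EI) = 5.667/EI.
Compatibility: M_E·(L₁+L₂)/(3EI) = θ_0, giving M_E = 249.7 kip·ft (hogging).
Span DE, ΣM about D with M_E applied at E: R_E^{DE}·9 = 222.5 + 249.7, so R_E^{DE} = 52.47 kip and R_D = 98.9 − 52.47 = 46.43 kip.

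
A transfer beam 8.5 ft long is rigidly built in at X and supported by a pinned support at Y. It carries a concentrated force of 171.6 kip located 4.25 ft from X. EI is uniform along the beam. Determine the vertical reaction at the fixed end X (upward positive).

R_X = 118 kip

Take the reaction at Y as the redundant and release it; the primary structure is a cantilever fixed at X.
Free-end deflection of the primary structure under the applied loading (downward +):
  point load 171.6 at a = 4.25: Pa²(3L − a)/(6EI) = 10977/EI
Flexibility coefficient — unit upward force at Y: δ_{YY} = L³/(3EI) = 204.7/EI.
Compatibility at Y: δ_0 − R_Y·δ_{YY} = 0, so R_Y = 10977/204.7 = 53.62 kip.
Vertical equilibrium: R_X = ΣP − R_Y = 171.6 − 53.62 = 118 kip.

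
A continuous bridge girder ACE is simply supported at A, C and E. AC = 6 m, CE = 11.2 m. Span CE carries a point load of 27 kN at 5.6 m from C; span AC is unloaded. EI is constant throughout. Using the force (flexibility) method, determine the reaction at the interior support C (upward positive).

R_C = 22.95 kN

Insert a hinge at C; M_C is the redundant, and each span becomes simply supported.
Rotations at C on the released spans (each span's end-slope, ×1/EI):
  span CE: point load 27 at a = 5.6: Pab(L + b)/(6LEI) = 211.7/EI
  relative rotation θ_0 = (0 + 211.7)/EI = 211.7/EI
A unit hogging moment at C produces rotation L₁/(3EI) + L₂/(3EI) = 5.733/EI.
Slope continuity at C: θ_0 = M_C·5.733/EI, so M_C = 211.7/5.733 = 36.92 kN·m (hogging).
Span AC, ΣM about A with M_C applied at C: R_C^{AC}·6 = 0 + 36.92, so R_C^{AC} = 6.153 kN and R_A = 0 − 6.153 = -6.153 kN.
Span CE, ΣM about E: R_C^{CE}·11.2 = 151.2 + 36.92, so R_C^{CE} = 16.8 kN and R_E = 27 − 16.8 = 10.2 kN.
R_C = 6.153 + 16.8 = 22.95 kN.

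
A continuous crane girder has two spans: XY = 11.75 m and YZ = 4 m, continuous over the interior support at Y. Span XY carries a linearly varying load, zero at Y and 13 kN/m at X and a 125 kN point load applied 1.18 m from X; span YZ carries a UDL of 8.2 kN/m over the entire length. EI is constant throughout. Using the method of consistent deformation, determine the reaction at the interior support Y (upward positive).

R_Y = 100.2 kN

Take M_Y as the redundant. Released structure: two simple spans XY and YZ with a hinge at Y.
Rotations at Y on the released spans (each span's end-slope, ×1/EI):
  span XY: triangular load, peak 13: 7w₀L³/(360EI) = 410.1/EI
  span XY: point load 125 at a = 1.18: Pab(L + a)/(6LEI) = 285.9/EI
  span YZ: UDL 8.2: wL³/(24EI) = 21.87/EI
  relative rotation θ_0 = (696 + 21.87)/EI = 717.9/EI
A unit hogging moment at Y produces rotation L₁/(3EI) + L₂/(3EI) = 5.25/EI.
Compatibility: M_Y·(L₁+L₂)/(3EI) = θ_0, giving M_Y = 136.7 kN·m (hogging).
Span XY, ΣM about X with M_Y applied at Y: R_Y^{XY}·11.75 = 446.6 + 136.7, so R_Y^{XY} = 49.65 kN and R_X = 201.4 − 49.65 = 151.7 kN.
Span YZ, ΣM about Z: R_Y^{YZ}·4 = 65.6 + 136.7, so R_Y^{YZ} = 50.58 kN and R_Z = 32.8 − 50.58 = -17.78 kN.
R_Y = 49.65 + 50.58 = 100.2 kN.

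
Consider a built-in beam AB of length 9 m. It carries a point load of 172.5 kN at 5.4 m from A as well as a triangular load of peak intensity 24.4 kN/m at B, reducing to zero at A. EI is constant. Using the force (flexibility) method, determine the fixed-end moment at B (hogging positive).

Take the two fixed-end moments M_A, M_B as redundants; the released structure is the simple span AB.
Simple-span end rotations at A and B under the given loads:
  at A: point load 172.5 at a = 5.4: Pab(L + b)/(6LEI) = 782.5/EI
  at B: point load 172.5 at a = 5.4: Pab(L + a)/(6LEI) = 894.2/EI
  at A: triangular load, peak 24.4: 7w₀L³/(360EI) = 345.9/EI
  at B: triangular load, peak 24.4: w₀L³/(45EI) = 395.3/EI
  θ_A0 = 1128/EI,  θ_B0 = 1290/EI
Flexibility coefficients: a unit moment at one end gives L/(3EI) there and L/(6EI) at the far end, so f₁₁ = f₂₂ = 3/EI and f₁₂ = f₂₁ = 1.5/EI.
Compatibility — zero rotation at each built-in end:
  3 M_A + 1.5 M_B = 1128
  1.5 M_A + 3 M_B = 1290
Solving the pair gives M_A = 214.9 kN·m and M_B = 322.4 kN·m (hogging).

M_B = 322.4 kN·m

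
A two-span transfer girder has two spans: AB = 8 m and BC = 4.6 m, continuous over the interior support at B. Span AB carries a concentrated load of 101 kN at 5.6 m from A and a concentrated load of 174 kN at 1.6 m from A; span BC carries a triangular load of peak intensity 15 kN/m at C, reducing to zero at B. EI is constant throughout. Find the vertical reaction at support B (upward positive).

R_B = 179.7 kN

Insert a hinge at B; M_B is the redundant, and each span becomes simply supported.
Rotations at B on the released spans (each span's end-slope, ×1/EI):
  span AB: point load 101 at a = 5.6: Pab(L + a)/(6LEI) = 384.6/EI
  span AB: point load 174 at a = 1.6: Pab(L + a)/(6LEI) = 356.4/EI
  span BC: triangular load, peak 15: 7w₀L³/(360EI) = 28.39/EI
  relative rotation θ_0 = (741 + 28.39)/EI = 769.3/EI
A unit hogging moment at B produces rotation L₁/(3EI) + L₂/(3EI) = 4.2/EI.
Slope continuity at B: θ_0 = M_B·4.2/EI, so M_B = 769.3/4.2 = 183.2 kN·m (hogging).
Span AB, ΣM about A with M_B applied at B: R_B^{AB}·8 = 844 + 183.2, so R_B^{AB} = 128.4 kN and R_A = 275 − 128.4 = 146.6 kN.
Span BC, ΣM about C: R_B^{BC}·4.6 = 52.9 + 183.2, so R_B^{BC} = 51.32 kN and R_C = 34.5 − 51.32 = -16.82 kN.
R_B = 128.4 + 51.32 = 179.7 kN.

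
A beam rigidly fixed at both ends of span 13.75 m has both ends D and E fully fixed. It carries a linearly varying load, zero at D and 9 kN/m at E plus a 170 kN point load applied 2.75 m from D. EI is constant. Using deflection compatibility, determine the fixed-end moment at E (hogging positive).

M_E = 159.9 kN·m

Release both end moments; the primary structure is a simply-supported span DE with redundants M_D and M_E.
End rotations of the released simple span under the applied load (×1/EI):
  at D: triangular load, peak 9: 7w₀L³/(360EI) = 454.9/EI
  at E: triangular load, peak 9: w₀L³/(45EI) = 519.9/EI
  at D: point load 170 at a = 2.75: Pab(L + b)/(6LEI) = 1543/EI
  at E: point load 170 at a = 2.75: Pab(L + a)/(6LEI) = 1028/EI
  θ_D0 = 1998/EI,  θ_E0 = 1548/EI
Flexibility coefficients: a unit moment at one end gives L/(3EI) there and L/(6EI) at the far end, so f₁₁ = f₂₂ = 4.583/EI and f₁₂ = f₂₁ = 2.292/EI.
Compatibility — zero rotation at each built-in end:
  4.583 M_D + 2.292 M_E = 1998
  2.292 M_D + 4.583 M_E = 1548
Solving the pair gives M_D = 355.9 kN·m and M_E = 159.9 kN·m (hogging).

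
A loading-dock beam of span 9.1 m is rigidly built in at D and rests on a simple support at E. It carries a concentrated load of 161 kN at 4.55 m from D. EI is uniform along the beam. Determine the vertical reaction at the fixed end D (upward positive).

R_D = 110.7 kN

Release the roller at E. Primary structure: cantilever fixed at D.
Downward deflection at the released point E due to the loads:
  point load 161 at a = 4.55: Pa²(3L − a)/(6EI) = 12638/EI
Tip deflection under a unit load at E: L³/(3EI) = 251.2/EI.
The prop prevents deflection at E: R_E = δ_0/δ_{EE} = 12638/251.2 = 50.31 kN.
Vertical equilibrium: R_D = ΣP − R_E = 161 − 50.31 = 110.7 kN.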